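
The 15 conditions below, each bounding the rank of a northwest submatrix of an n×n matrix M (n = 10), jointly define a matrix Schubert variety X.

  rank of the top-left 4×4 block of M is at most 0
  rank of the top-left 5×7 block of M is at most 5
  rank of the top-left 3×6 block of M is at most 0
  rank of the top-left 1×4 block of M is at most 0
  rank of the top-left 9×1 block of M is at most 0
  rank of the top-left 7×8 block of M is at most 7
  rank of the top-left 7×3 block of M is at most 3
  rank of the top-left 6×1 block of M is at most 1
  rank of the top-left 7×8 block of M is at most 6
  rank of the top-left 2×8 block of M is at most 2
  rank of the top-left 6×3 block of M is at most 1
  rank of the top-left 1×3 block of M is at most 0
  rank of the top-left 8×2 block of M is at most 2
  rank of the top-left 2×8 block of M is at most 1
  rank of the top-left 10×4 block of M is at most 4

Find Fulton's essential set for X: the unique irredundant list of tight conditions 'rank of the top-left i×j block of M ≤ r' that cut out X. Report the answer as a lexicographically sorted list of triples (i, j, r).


Recovering R(i,j) via the rank-extension bound from the 15 conditions:

  i=1: 0, 0, 0, 0, 0, 0, 1, 1, 1, 1
  i=2: 0, 0, 0, 0, 0, 0, 1, 1, 2, 2
  i=3: 0, 0, 0, 0, 0, 0, 1, 2, 3, 3
  i=4: 0, 0, 0, 0, 1, 1, 2, 3, 4, 4
  i=5: 0, 1, 1, 1, 2, 2, 3, 4, 5, 5
  i=6: 0, 1, 1, 2, 3, 3, 4, 5, 6, 6
  i=7: 0, 1, 2, 3, 4, 4, 5, 6, 7, 7
  i=8: 0, 1, 2, 3, 4, 5, 6, 7, 8, 8
  i=9: 0, 1, 2, 3, 4, 5, 6, 7, 8, 9
  i=10: 1, 2, 3, 4, 5, 6, 7, 8, 9, 10

reading off 1-entries of Δ²R: w = (7, 9, 8, 5, 2, 4, 3, 6, 10, 1).

D(w) has 29 cells with 5 SE-corners; essential set:

[(2, 8, 1), (3, 6, 0), (4, 4, 0), (6, 3, 1), (9, 1, 0)]


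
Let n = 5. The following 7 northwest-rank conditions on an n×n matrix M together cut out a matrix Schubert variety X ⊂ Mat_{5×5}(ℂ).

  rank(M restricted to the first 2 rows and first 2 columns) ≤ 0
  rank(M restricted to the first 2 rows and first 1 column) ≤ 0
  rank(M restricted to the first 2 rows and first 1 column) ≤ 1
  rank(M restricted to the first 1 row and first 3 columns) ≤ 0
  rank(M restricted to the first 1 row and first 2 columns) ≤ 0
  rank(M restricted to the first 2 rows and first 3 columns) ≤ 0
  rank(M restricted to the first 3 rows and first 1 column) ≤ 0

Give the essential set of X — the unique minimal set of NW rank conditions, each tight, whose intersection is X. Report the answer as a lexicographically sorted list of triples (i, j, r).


Propagating the 7 rank bounds to every northwest block:

  i=1: 0  0  0  1  1
  i=2: 0  0  0  1  2
  i=3: 0  1  1  2  3
  i=4: 1  2  2  3  4
  i=5: 1  2  3  4  5

hence w(1..5) = (4, 5, 2, 1, 3).

Rothe diagram D(w) (7 cells), 2 SE-corners (essential conditions):

[(2, 3, 0), (3, 1, 0)]


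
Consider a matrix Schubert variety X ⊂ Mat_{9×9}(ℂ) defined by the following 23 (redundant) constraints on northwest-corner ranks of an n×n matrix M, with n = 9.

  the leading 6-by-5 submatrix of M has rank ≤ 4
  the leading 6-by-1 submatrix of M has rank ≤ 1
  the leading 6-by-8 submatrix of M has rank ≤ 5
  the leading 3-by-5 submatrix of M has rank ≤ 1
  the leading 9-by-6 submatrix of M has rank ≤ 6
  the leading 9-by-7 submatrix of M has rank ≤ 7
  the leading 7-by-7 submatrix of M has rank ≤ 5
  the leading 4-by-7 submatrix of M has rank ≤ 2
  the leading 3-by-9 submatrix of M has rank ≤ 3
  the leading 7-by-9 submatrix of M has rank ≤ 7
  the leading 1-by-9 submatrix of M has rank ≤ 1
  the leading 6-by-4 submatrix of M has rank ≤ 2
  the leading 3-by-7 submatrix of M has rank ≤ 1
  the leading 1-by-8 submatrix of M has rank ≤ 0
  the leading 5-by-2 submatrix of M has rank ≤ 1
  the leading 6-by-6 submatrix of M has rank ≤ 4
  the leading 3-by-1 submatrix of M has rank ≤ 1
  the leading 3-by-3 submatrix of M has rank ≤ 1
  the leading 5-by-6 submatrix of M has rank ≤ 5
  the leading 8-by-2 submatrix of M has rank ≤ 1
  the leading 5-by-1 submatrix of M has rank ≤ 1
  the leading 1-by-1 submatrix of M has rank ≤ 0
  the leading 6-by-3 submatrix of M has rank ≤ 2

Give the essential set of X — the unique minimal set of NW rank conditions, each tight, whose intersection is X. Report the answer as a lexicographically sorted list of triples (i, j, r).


Reconstructing r_w from the 23 given conditions:

  0, 0, 0, 0, 0, 0, 0, 0, 1
  1, 1, 1, 1, 1, 1, 1, 1, 2
  1, 1, 1, 1, 1, 1, 1, 2, 3
  1, 1, 2, 2, 2, 2, 2, 3, 4
  1, 1, 2, 2, 3, 3, 3, 4, 5
  1, 1, 2, 2, 3, 4, 4, 5, 6
  1, 1, 2, 3, 4, 5, 5, 6, 7
  1, 1, 2, 3, 4, 5, 6, 7, 8
  1, 2, 3, 4, 5, 6, 7, 8, 9

hence w(1..9) = (9, 1, 8, 3, 5, 6, 4, 7, 2).

Fulton essential set (4 of the 21 Rothe cells):

[(1, 8, 0), (3, 7, 1), (6, 4, 2), (8, 2, 1)]


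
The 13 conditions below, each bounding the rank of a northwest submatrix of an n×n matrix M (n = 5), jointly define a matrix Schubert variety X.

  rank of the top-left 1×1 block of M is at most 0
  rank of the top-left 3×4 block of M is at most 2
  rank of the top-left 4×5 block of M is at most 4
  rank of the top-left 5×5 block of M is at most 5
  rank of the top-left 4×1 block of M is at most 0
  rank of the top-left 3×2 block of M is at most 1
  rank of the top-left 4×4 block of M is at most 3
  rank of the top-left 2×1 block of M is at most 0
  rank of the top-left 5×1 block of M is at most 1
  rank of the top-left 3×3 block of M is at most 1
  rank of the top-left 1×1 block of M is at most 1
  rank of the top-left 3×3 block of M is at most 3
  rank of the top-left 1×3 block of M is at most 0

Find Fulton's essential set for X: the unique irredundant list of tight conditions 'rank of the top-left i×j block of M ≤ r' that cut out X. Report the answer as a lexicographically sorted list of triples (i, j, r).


Reconstructing r_w from the 13 given conditions:

  row 1: 0 | 0 | 0 | 1 | 1
  row 2: 0 | 1 | 1 | 2 | 2
  row 3: 0 | 1 | 1 | 2 | 3
  row 4: 0 | 1 | 2 | 3 | 4
  row 5: 1 | 2 | 3 | 4 | 5

reading off 1-entries of Δ²R: w = (4, 2, 5, 3, 1).

|D(w)|=7, |Ess(w)|=3:

[(1, 3, 0), (3, 3, 1), (4, 1, 0)]


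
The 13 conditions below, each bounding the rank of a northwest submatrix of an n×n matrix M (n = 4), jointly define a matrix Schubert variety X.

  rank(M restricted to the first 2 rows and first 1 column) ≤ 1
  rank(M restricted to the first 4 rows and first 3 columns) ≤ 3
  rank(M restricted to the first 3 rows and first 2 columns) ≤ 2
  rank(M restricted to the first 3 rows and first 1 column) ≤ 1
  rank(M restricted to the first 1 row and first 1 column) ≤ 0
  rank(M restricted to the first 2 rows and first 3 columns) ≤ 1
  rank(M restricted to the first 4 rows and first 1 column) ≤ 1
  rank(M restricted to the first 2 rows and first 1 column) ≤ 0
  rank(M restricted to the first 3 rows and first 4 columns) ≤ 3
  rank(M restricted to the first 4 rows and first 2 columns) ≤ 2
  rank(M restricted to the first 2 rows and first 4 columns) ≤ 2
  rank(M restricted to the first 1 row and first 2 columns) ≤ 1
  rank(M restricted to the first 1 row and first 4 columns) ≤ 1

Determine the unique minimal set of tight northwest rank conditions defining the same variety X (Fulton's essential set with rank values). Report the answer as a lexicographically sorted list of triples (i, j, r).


Recovering R(i,j) via the rank-extension bound from the 13 conditions:

  R[1]: 0 1 1 1
  R[2]: 0 1 1 2
  R[3]: 1 2 2 3
  R[4]: 1 2 3 4

second differences of R give the permutation w = (2, 4, 1, 3).

|D(w)|=3, |Ess(w)|=2:

[(2, 1, 0), (2, 3, 1)]


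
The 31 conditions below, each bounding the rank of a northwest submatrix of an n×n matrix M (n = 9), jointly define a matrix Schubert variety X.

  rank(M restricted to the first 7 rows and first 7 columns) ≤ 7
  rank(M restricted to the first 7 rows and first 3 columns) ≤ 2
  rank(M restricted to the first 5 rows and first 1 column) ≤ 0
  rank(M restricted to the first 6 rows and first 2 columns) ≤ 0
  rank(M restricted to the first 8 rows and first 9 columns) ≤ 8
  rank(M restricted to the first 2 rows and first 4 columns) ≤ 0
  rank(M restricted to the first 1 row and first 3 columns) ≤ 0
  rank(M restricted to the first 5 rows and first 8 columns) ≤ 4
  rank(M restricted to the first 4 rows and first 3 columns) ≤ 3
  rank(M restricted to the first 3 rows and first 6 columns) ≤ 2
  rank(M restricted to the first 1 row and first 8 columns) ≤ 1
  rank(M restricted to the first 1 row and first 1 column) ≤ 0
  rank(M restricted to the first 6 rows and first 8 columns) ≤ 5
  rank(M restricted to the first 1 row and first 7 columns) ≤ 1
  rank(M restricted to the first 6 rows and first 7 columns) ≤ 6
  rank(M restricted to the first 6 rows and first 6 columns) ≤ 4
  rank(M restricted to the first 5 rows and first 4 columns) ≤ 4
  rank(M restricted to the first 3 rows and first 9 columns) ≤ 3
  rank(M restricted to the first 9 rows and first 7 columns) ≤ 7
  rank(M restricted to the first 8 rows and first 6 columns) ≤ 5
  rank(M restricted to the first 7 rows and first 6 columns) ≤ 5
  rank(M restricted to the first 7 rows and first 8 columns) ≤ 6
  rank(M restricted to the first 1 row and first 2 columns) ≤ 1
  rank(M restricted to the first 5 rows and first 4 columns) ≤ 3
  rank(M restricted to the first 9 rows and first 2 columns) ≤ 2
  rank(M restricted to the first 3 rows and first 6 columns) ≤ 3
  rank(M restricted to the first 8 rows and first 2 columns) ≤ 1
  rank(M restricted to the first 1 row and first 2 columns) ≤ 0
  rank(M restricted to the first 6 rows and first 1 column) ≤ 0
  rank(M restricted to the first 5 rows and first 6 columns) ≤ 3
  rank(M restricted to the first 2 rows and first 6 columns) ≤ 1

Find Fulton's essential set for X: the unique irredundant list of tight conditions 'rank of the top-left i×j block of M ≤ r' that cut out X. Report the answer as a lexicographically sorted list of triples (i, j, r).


Propagating the 31 rank bounds to every northwest block:

  i=1: 0  0  0  0  1  1  1  1  1
  i=2: 0  0  0  0  1  1  2  2  2
  i=3: 0  0  1  1  2  2  3  3  3
  i=4: 0  0  1  2  3  3  4  4  4
  i=5: 0  0  1  2  3  3  4  4  5
  i=6: 0  0  1  2  3  4  5  5  6
  i=7: 1  1  2  3  4  5  6  6  7
  i=8: 1  1  2  3  4  5  6  7  8
  i=9: 1  2  3  4  5  6  7  8  9

giving w = (5, 7, 3, 4, 9, 6, 1, 8, 2) via Δ²R.

|D(w)|=20, |Ess(w)|=6:

[(2, 4, 0), (2, 6, 1), (5, 6, 3), (5, 8, 4), (6, 2, 0), (8, 2, 1)]


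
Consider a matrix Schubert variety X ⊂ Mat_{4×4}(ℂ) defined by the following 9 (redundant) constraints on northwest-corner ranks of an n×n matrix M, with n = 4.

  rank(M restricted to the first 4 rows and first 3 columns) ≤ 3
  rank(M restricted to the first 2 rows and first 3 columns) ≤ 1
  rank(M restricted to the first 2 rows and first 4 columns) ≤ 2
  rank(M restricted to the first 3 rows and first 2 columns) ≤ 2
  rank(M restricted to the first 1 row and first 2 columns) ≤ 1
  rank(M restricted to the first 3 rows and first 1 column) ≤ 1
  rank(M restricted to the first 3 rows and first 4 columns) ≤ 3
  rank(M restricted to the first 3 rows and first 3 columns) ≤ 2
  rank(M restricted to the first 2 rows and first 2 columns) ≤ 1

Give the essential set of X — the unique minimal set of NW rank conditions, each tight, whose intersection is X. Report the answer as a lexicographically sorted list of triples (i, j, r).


The tightest implied rank at each (i,j), from the 9 conditions:

  R[1]: 1 | 1 | 1 | 1
  R[2]: 1 | 1 | 1 | 2
  R[3]: 1 | 2 | 2 | 3
  R[4]: 1 | 2 | 3 | 4

the unique w with this rank table is (1, 4, 2, 3).

D(w) has 2 cells with 1 SE-corner; essential set:

[(2, 3, 1)]


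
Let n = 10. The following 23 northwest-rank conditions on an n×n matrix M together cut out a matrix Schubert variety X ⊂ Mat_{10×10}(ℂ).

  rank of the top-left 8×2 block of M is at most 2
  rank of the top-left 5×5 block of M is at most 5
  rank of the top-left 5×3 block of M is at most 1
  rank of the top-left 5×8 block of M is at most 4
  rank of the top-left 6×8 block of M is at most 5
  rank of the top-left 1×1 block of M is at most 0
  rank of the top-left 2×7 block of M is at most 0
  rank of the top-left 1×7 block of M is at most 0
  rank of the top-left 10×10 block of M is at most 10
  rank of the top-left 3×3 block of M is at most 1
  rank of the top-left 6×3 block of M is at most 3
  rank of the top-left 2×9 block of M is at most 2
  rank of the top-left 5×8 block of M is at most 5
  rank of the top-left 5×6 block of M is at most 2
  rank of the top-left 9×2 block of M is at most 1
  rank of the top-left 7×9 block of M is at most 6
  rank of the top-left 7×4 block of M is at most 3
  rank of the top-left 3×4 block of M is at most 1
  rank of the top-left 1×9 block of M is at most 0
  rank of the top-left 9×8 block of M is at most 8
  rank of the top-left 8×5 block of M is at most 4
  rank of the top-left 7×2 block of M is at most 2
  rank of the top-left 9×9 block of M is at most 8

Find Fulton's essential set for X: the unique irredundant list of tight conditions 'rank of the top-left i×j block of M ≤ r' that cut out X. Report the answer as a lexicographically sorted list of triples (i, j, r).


Recovering R(i,j) via the rank-extension bound from the 23 conditions:

  0  0  0  0  0  0  0  0  0  1
  0  0  0  0  0  0  0  1  1  2
  1  1  1  1  1  1  1  2  2  3
  1  1  1  2  2  2  2  3  3  4
  1  1  1  2  2  2  3  4  4  5
  1  1  2  3  3  3  4  5  5  6
  1  1  2  3  4  4  5  6  6  7
  1  1  2  3  4  5  6  7  7  8
  1  1  2  3  4  5  6  7  8  9
  1  2  3  4  5  6  7  8  9  10

hence w(1..10) = (10, 8, 1, 4, 7, 3, 5, 6, 9, 2).

|D(w)|=26, |Ess(w)|=5:

[(1, 9, 0), (2, 7, 0), (5, 3, 1), (5, 6, 2), (9, 2, 1)]


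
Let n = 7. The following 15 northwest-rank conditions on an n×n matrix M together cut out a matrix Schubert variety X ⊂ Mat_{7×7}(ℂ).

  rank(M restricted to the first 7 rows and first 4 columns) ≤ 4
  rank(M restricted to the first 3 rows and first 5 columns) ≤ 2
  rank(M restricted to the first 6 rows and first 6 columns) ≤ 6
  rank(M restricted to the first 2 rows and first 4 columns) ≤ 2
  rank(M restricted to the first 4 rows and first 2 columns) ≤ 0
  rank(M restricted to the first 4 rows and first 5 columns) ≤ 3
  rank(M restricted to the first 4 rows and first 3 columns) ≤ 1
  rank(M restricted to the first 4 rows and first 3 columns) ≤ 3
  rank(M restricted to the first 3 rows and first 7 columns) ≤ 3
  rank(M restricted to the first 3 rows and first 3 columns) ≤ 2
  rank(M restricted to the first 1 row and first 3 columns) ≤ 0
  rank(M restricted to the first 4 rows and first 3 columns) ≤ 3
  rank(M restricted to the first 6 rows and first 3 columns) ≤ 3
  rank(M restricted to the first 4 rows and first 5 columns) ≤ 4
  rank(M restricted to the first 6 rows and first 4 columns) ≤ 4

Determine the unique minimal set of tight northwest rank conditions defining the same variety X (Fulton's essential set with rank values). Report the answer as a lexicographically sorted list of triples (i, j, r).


Reconstructing r_w from the 15 given conditions:

  0, 0, 0, 1, 1, 1, 1
  0, 0, 1, 2, 2, 2, 2
  0, 0, 1, 2, 2, 3, 3
  0, 0, 1, 2, 3, 4, 4
  1, 1, 2, 3, 4, 5, 5
  1, 2, 3, 4, 5, 6, 6
  1, 2, 3, 4, 5, 6, 7

second differences of R give the permutation w = (4, 3, 6, 5, 1, 2, 7).

ℓ(w)=10; the 3 essential cells (i,j,r):

[(1, 3, 0), (3, 5, 2), (4, 2, 0)]


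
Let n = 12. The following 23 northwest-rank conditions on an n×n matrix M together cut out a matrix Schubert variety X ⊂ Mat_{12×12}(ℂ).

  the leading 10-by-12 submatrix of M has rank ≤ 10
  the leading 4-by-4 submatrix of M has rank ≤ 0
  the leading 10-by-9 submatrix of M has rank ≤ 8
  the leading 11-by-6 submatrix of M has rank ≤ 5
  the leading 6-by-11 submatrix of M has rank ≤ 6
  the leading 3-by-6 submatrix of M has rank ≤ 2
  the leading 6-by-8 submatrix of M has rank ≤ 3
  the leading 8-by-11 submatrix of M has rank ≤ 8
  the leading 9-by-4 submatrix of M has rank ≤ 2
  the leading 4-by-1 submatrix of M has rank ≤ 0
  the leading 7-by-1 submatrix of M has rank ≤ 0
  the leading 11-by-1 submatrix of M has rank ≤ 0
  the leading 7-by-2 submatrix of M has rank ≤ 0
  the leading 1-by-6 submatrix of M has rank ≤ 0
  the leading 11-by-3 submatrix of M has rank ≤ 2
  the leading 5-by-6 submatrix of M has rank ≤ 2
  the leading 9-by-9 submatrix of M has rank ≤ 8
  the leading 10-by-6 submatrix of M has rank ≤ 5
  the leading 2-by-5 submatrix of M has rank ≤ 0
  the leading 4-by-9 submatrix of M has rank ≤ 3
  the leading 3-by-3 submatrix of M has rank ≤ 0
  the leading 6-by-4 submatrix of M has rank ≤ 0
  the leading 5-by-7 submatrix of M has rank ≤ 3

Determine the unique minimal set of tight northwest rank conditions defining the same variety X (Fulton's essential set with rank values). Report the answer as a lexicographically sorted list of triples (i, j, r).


The tightest implied rank at each (i,j), from the 23 conditions:

  row 1: 0, 0, 0, 0, 0, 0, 1, 1, 1, 1, 1, 1
  row 2: 0, 0, 0, 0, 0, 1, 2, 2, 2, 2, 2, 2
  row 3: 0, 0, 0, 0, 1, 2, 3, 3, 3, 3, 3, 3
  row 4: 0, 0, 0, 0, 1, 2, 3, 3, 3, 4, 4, 4
  row 5: 0, 0, 0, 0, 1, 2, 3, 3, 4, 5, 5, 5
  row 6: 0, 0, 0, 0, 1, 2, 3, 3, 4, 5, 6, 6
  row 7: 0, 0, 1, 1, 2, 3, 4, 4, 5, 6, 7, 7
  row 8: 0, 1, 2, 2, 3, 4, 5, 5, 6, 7, 8, 8
  row 9: 0, 1, 2, 2, 3, 4, 5, 6, 7, 8, 9, 9
  row 10: 0, 1, 2, 3, 4, 5, 6, 7, 8, 9, 10, 10
  row 11: 0, 1, 2, 3, 4, 5, 6, 7, 8, 9, 10, 11
  row 12: 1, 2, 3, 4, 5, 6, 7, 8, 9, 10, 11, 12

second differences of R give the permutation w = (7, 6, 5, 10, 9, 11, 3, 2, 8, 4, 12, 1).

D(w) has 38 cells with 8 SE-corners; essential set:

[(1, 6, 0), (2, 5, 0), (4, 9, 3), (6, 4, 0), (6, 8, 3), (7, 2, 0), (9, 4, 2), (11, 1, 0)]


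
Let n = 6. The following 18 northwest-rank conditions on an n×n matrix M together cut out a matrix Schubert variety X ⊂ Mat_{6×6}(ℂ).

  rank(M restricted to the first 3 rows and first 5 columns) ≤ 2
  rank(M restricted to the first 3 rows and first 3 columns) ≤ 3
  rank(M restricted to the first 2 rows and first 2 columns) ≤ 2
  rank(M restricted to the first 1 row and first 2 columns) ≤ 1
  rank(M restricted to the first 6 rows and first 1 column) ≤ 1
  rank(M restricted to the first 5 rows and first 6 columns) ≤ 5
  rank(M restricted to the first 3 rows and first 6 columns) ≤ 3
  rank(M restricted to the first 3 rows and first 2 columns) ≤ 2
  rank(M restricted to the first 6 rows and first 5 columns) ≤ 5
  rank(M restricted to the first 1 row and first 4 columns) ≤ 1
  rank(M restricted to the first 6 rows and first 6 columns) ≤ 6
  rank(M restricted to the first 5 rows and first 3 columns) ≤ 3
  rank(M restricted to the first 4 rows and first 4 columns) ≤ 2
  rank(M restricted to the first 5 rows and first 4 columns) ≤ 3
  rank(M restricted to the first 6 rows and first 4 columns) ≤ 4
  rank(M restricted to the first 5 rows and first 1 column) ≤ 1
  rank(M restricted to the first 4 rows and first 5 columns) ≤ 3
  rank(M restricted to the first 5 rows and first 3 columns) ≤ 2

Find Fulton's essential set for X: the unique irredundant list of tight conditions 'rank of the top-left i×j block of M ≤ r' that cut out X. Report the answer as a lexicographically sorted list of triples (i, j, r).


Reconstructing r_w from the 18 given conditions:

  R[1]: 1  1  1  1  1  1
  R[2]: 1  2  2  2  2  2
  R[3]: 1  2  2  2  2  3
  R[4]: 1  2  2  2  3  4
  R[5]: 1  2  2  3  4  5
  R[6]: 1  2  3  4  5  6

hence w(1..6) = (1, 2, 6, 5, 4, 3).

|D(w)|=6, |Ess(w)|=3:

[(3, 5, 2), (4, 4, 2), (5, 3, 2)]


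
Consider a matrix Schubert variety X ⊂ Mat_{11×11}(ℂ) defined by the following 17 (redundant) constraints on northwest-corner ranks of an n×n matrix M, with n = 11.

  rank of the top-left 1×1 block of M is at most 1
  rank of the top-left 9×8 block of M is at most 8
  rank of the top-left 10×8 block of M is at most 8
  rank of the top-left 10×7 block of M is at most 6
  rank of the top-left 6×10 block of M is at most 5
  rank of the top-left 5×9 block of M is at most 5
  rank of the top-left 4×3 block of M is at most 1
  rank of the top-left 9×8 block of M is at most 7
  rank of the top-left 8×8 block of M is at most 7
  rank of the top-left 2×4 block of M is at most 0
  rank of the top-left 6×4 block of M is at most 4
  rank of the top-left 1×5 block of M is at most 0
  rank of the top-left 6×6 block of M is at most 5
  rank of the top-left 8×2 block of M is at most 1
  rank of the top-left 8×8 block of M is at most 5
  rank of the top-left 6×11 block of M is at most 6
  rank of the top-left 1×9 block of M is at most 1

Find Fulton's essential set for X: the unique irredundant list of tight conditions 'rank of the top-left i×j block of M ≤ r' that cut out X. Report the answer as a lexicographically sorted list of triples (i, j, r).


Recovering R(i,j) via the rank-extension bound from the 17 conditions:

  i=1: 0  0  0  0  0  1  1  1  1  1  1
  i=2: 0  0  0  0  1  2  2  2  2  2  2
  i=3: 1  1  1  1  2  3  3  3  3  3  3
  i=4: 1  1  1  2  3  4  4  4  4  4  4
  i=5: 1  1  2  3  4  5  5  5  5  5  5
  i=6: 1  1  2  3  4  5  5  5  5  5  6
  i=7: 1  1  2  3  4  5  5  5  6  6  7
  i=8: 1  1  2  3  4  5  5  5  6  7  8
  i=9: 1  2  3  4  5  6  6  6  7  8  9
  i=10: 1  2  3  4  5  6  6  7  8  9  10
  i=11: 1  2  3  4  5  6  7  8  9  10  11

the unique w with this rank table is (6, 5, 1, 4, 3, 11, 9, 10, 2, 8, 7).

7 SE-corners of the 24-cell Rothe diagram give Ess(w):

[(1, 5, 0), (2, 4, 0), (4, 3, 1), (6, 10, 5), (8, 2, 1), (8, 8, 5), (10, 7, 6)]


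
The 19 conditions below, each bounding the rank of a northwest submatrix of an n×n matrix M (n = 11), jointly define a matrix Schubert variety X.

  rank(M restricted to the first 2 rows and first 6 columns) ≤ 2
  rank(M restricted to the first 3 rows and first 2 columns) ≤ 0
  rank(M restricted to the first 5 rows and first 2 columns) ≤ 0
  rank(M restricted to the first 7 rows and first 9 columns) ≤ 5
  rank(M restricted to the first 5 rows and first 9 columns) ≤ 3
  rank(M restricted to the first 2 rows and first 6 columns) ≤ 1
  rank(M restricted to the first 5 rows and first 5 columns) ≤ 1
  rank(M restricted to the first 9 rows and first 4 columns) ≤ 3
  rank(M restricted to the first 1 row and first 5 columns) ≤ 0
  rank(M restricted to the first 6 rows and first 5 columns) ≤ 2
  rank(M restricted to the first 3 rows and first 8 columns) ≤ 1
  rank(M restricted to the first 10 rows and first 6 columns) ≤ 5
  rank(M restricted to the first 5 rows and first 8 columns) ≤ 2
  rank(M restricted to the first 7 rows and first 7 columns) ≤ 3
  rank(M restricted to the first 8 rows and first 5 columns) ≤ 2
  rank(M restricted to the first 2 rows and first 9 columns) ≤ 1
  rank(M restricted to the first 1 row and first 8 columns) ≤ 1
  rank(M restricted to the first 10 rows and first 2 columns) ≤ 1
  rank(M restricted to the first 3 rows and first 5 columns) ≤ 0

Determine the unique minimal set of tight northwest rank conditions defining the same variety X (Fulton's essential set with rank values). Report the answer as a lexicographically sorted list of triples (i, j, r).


The tightest implied rank at each (i,j), from the 19 conditions:

  R[1]: 0 | 0 | 0 | 0 | 0 | 1 | 1 | 1 | 1 | 1 | 1
  R[2]: 0 | 0 | 0 | 0 | 0 | 1 | 1 | 1 | 1 | 2 | 2
  R[3]: 0 | 0 | 0 | 0 | 0 | 1 | 1 | 1 | 2 | 3 | 3
  R[4]: 0 | 0 | 1 | 1 | 1 | 2 | 2 | 2 | 3 | 4 | 4
  R[5]: 0 | 0 | 1 | 1 | 1 | 2 | 2 | 2 | 3 | 4 | 5
  R[6]: 1 | 1 | 2 | 2 | 2 | 3 | 3 | 3 | 4 | 5 | 6
  R[7]: 1 | 1 | 2 | 2 | 2 | 3 | 3 | 4 | 5 | 6 | 7
  R[8]: 1 | 1 | 2 | 2 | 2 | 3 | 4 | 5 | 6 | 7 | 8
  R[9]: 1 | 1 | 2 | 3 | 3 | 4 | 5 | 6 | 7 | 8 | 9
  R[10]: 1 | 1 | 2 | 3 | 4 | 5 | 6 | 7 | 8 | 9 | 10
  R[11]: 1 | 2 | 3 | 4 | 5 | 6 | 7 | 8 | 9 | 10 | 11

hence w(1..11) = (6, 10, 9, 3, 11, 1, 8, 7, 4, 5, 2).

Rothe diagram D(w) (37 cells), 9 SE-corners (essential conditions):

[(2, 9, 1), (3, 5, 0), (3, 8, 1), (5, 2, 0), (5, 5, 1), (5, 8, 2), (7, 7, 3), (8, 5, 2), (10, 2, 1)]


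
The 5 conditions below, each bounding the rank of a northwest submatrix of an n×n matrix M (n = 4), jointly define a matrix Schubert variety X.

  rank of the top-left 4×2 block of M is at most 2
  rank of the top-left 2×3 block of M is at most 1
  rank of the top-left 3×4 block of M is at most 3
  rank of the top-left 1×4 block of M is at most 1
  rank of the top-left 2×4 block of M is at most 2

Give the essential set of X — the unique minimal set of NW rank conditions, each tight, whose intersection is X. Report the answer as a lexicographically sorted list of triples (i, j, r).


Computing R[i][j] = min implied NW-rank bound (n=4, 5 conditions):

  R[1]: 1, 1, 1, 1
  R[2]: 1, 1, 1, 2
  R[3]: 1, 2, 2, 3
  R[4]: 1, 2, 3, 4

reading off 1-entries of Δ²R: w = (1, 4, 2, 3).

1 SE-corner of the 2-cell Rothe diagram gives Ess(w):

[(2, 3, 1)]


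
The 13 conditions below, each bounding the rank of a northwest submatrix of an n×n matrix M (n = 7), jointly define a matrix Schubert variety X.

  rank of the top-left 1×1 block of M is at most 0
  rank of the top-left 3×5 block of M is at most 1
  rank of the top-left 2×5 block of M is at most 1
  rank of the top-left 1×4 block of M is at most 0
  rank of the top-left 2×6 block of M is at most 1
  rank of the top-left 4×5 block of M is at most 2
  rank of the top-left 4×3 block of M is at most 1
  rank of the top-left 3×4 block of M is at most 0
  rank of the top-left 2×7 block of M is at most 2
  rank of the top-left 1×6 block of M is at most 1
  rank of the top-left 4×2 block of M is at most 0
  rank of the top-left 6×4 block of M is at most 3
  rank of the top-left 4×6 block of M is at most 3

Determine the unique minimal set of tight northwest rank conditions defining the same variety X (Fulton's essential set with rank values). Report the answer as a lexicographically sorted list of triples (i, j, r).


Reconstructing r_w from the 13 given conditions:

  i=1: 0  0  0  0  1  1  1
  i=2: 0  0  0  0  1  1  2
  i=3: 0  0  0  0  1  2  3
  i=4: 0  0  1  1  2  3  4
  i=5: 1  1  2  2  3  4  5
  i=6: 1  2  3  3  4  5  6
  i=7: 1  2  3  4  5  6  7

the unique w with this rank table is (5, 7, 6, 3, 1, 2, 4).

|D(w)|=15, |Ess(w)|=3:

[(2, 6, 1), (3, 4, 0), (4, 2, 0)]


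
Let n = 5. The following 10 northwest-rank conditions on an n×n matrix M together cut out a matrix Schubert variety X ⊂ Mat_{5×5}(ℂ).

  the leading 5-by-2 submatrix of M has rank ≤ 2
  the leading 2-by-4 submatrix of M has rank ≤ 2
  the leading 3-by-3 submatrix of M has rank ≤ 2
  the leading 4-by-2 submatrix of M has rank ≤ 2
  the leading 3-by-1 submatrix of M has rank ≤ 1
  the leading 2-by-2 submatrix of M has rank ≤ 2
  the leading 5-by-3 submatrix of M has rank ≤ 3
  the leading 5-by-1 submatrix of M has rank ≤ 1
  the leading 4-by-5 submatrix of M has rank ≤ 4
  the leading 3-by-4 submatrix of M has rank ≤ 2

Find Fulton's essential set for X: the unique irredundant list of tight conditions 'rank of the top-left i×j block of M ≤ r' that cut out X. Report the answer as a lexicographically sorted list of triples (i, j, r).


The tightest implied rank at each (i,j), from the 10 conditions:

  R[1]: 1, 1, 1, 1, 1
  R[2]: 1, 2, 2, 2, 2
  R[3]: 1, 2, 2, 2, 3
  R[4]: 1, 2, 3, 3, 4
  R[5]: 1, 2, 3, 4, 5

hence w(1..5) = (1, 2, 5, 3, 4).

ℓ(w)=2; the 1 essential cell (i,j,r):

[(3, 4, 2)]


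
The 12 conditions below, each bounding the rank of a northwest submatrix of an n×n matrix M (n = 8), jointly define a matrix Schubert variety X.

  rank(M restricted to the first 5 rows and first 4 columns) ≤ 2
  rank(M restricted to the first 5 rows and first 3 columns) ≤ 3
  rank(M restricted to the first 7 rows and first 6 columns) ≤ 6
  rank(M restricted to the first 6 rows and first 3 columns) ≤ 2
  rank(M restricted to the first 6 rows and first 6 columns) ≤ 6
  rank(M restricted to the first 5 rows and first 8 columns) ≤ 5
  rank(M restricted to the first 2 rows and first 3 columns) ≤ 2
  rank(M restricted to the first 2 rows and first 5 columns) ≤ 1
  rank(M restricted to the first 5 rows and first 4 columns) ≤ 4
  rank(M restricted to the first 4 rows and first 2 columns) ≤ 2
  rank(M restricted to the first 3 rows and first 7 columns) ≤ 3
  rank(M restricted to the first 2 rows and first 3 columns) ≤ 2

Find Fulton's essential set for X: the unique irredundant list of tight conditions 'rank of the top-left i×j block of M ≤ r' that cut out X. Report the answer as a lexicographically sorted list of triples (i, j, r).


Reconstructing r_w from the 12 given conditions:

  i=1: 1 | 1 | 1 | 1 | 1 | 1 | 1 | 1
  i=2: 1 | 1 | 1 | 1 | 1 | 2 | 2 | 2
  i=3: 1 | 2 | 2 | 2 | 2 | 3 | 3 | 3
  i=4: 1 | 2 | 2 | 2 | 3 | 4 | 4 | 4
  i=5: 1 | 2 | 2 | 2 | 3 | 4 | 5 | 5
  i=6: 1 | 2 | 2 | 3 | 4 | 5 | 6 | 6
  i=7: 1 | 2 | 3 | 4 | 5 | 6 | 7 | 7
  i=8: 1 | 2 | 3 | 4 | 5 | 6 | 7 | 8

hence w(1..8) = (1, 6, 2, 5, 7, 4, 3, 8).

D(w) has 9 cells with 3 SE-corners; essential set:

[(2, 5, 1), (5, 4, 2), (6, 3, 2)]


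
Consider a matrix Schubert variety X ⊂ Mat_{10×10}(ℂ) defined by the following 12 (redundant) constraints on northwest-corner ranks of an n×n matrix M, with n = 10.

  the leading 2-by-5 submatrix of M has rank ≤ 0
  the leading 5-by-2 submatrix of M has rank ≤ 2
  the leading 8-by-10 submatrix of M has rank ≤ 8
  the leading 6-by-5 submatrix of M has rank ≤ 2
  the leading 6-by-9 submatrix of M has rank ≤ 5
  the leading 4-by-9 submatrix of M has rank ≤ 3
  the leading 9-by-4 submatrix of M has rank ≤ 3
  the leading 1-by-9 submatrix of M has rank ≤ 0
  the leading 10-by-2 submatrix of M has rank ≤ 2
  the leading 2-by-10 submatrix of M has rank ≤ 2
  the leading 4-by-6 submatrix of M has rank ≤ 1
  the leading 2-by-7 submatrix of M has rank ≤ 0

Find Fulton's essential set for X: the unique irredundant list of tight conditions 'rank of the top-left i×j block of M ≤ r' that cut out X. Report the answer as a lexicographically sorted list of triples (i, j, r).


Computing R[i][j] = min implied NW-rank bound (n=10, 12 conditions):

  R[1]: 0 | 0 | 0 | 0 | 0 | 0 | 0 | 0 | 0 | 1
  R[2]: 0 | 0 | 0 | 0 | 0 | 0 | 0 | 1 | 1 | 2
  R[3]: 1 | 1 | 1 | 1 | 1 | 1 | 1 | 2 | 2 | 3
  R[4]: 1 | 1 | 1 | 1 | 1 | 1 | 2 | 3 | 3 | 4
  R[5]: 1 | 2 | 2 | 2 | 2 | 2 | 3 | 4 | 4 | 5
  R[6]: 1 | 2 | 2 | 2 | 2 | 3 | 4 | 5 | 5 | 6
  R[7]: 1 | 2 | 3 | 3 | 3 | 4 | 5 | 6 | 6 | 7
  R[8]: 1 | 2 | 3 | 3 | 4 | 5 | 6 | 7 | 7 | 8
  R[9]: 1 | 2 | 3 | 3 | 4 | 5 | 6 | 7 | 8 | 9
  R[10]: 1 | 2 | 3 | 4 | 5 | 6 | 7 | 8 | 9 | 10

so w = (10, 8, 1, 7, 2, 6, 3, 5, 9, 4).

5 SE-corners of the 26-cell Rothe diagram give Ess(w):

[(1, 9, 0), (2, 7, 0), (4, 6, 1), (6, 5, 2), (9, 4, 3)]


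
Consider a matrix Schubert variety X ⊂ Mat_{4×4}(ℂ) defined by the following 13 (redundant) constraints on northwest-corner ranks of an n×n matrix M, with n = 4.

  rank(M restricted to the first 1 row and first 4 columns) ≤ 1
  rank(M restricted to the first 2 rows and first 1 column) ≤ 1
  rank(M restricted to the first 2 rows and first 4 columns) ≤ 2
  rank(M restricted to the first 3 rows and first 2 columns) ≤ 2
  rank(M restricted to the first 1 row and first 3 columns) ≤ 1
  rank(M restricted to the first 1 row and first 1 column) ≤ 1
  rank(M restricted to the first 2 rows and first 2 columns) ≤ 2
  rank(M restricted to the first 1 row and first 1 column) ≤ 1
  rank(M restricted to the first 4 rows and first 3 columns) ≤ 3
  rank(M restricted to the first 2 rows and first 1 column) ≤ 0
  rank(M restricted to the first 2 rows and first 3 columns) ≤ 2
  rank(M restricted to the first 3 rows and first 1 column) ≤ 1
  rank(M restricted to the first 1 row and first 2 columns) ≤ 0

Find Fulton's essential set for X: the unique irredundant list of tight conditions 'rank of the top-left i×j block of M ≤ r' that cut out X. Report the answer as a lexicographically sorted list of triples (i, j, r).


Reconstructing r_w from the 13 given conditions:

  row 1: 0, 0, 1, 1
  row 2: 0, 1, 2, 2
  row 3: 1, 2, 3, 3
  row 4: 1, 2, 3, 4

reading off 1-entries of Δ²R: w = (3, 2, 1, 4).

ℓ(w)=3; the 2 essential cells (i,j,r):

[(1, 2, 0), (2, 1, 0)]


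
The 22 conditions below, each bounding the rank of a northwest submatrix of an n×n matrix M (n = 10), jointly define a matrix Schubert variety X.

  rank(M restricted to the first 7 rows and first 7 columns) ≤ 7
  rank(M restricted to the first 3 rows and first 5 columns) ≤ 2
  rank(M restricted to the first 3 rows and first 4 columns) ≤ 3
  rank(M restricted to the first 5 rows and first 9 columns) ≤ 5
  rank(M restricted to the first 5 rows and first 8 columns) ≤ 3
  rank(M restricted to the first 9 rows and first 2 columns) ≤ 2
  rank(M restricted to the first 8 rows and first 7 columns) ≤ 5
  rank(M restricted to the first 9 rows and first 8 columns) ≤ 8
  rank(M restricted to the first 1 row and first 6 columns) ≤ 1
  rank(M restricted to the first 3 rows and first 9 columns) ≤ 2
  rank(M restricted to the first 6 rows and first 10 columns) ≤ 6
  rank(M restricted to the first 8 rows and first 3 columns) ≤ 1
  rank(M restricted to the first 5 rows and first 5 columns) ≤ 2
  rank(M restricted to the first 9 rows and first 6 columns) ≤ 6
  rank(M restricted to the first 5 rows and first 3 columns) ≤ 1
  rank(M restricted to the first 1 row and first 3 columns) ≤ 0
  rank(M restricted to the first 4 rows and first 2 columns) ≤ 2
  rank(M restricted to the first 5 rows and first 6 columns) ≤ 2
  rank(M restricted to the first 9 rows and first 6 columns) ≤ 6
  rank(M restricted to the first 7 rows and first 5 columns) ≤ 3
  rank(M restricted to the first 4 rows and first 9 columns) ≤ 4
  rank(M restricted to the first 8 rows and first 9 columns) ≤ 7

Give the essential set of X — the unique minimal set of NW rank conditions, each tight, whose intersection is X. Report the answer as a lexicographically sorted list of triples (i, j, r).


Propagating the 22 rank bounds to every northwest block:

  0, 0, 0, 1, 1, 1, 1, 1, 1, 1
  1, 1, 1, 2, 2, 2, 2, 2, 2, 2
  1, 1, 1, 2, 2, 2, 2, 2, 2, 3
  1, 1, 1, 2, 2, 2, 3, 3, 3, 4
  1, 1, 1, 2, 2, 2, 3, 3, 4, 5
  1, 1, 1, 2, 3, 3, 4, 4, 5, 6
  1, 1, 1, 2, 3, 4, 5, 5, 6, 7
  1, 1, 1, 2, 3, 4, 5, 6, 7, 8
  1, 2, 2, 3, 4, 5, 6, 7, 8, 9
  1, 2, 3, 4, 5, 6, 7, 8, 9, 10

reading off 1-entries of Δ²R: w = (4, 1, 10, 7, 9, 5, 6, 8, 2, 3).

Rothe diagram D(w) (25 cells), 5 SE-corners (essential conditions):

[(1, 3, 0), (3, 9, 2), (5, 6, 2), (5, 8, 3), (8, 3, 1)]


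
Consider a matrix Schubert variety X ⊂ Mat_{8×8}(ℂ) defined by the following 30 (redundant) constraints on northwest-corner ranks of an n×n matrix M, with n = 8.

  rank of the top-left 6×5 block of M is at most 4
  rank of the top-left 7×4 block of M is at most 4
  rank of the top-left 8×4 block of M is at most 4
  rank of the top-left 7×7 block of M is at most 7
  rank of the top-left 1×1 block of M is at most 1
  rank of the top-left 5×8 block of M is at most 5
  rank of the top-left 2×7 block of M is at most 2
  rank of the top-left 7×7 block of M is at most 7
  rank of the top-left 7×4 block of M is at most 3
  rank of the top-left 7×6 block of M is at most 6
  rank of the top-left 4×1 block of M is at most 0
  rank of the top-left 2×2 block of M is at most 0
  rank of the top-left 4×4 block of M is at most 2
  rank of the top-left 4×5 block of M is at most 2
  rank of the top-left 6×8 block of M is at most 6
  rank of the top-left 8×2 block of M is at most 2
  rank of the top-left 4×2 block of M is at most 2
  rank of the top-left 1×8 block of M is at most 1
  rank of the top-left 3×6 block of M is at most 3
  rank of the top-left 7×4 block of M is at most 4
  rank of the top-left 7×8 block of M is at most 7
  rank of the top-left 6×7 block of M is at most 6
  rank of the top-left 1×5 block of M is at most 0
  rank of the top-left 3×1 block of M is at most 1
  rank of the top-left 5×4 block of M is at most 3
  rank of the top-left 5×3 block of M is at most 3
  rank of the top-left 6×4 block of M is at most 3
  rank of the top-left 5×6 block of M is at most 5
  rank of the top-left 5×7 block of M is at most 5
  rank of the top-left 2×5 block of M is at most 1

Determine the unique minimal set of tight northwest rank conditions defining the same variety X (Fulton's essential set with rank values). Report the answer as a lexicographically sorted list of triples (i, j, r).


Propagating the 30 rank bounds to every northwest block:

  0, 0, 0, 0, 0, 1, 1, 1
  0, 0, 1, 1, 1, 2, 2, 2
  0, 1, 2, 2, 2, 3, 3, 3
  0, 1, 2, 2, 2, 3, 4, 4
  1, 2, 3, 3, 3, 4, 5, 5
  1, 2, 3, 3, 4, 5, 6, 6
  1, 2, 3, 3, 4, 5, 6, 7
  1, 2, 3, 4, 5, 6, 7, 8

hence w(1..8) = (6, 3, 2, 7, 1, 5, 8, 4).

D(w) has 13 cells with 5 SE-corners; essential set:

[(1, 5, 0), (2, 2, 0), (4, 1, 0), (4, 5, 2), (7, 4, 3)]


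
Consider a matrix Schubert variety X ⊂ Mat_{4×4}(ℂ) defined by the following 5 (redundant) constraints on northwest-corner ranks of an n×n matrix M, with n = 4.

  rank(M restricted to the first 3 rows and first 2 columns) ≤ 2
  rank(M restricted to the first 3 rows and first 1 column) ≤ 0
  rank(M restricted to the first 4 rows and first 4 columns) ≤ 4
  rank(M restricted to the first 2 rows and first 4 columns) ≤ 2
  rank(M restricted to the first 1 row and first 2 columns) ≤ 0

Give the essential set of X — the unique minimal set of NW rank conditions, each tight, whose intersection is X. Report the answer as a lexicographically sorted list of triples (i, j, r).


Propagating the 5 rank bounds to every northwest block:

  i=1: 0  0  1  1
  i=2: 0  1  2  2
  i=3: 0  1  2  3
  i=4: 1  2  3  4

so w = (3, 2, 4, 1).

ℓ(w)=4; the 2 essential cells (i,j,r):

[(1, 2, 0), (3, 1, 0)]


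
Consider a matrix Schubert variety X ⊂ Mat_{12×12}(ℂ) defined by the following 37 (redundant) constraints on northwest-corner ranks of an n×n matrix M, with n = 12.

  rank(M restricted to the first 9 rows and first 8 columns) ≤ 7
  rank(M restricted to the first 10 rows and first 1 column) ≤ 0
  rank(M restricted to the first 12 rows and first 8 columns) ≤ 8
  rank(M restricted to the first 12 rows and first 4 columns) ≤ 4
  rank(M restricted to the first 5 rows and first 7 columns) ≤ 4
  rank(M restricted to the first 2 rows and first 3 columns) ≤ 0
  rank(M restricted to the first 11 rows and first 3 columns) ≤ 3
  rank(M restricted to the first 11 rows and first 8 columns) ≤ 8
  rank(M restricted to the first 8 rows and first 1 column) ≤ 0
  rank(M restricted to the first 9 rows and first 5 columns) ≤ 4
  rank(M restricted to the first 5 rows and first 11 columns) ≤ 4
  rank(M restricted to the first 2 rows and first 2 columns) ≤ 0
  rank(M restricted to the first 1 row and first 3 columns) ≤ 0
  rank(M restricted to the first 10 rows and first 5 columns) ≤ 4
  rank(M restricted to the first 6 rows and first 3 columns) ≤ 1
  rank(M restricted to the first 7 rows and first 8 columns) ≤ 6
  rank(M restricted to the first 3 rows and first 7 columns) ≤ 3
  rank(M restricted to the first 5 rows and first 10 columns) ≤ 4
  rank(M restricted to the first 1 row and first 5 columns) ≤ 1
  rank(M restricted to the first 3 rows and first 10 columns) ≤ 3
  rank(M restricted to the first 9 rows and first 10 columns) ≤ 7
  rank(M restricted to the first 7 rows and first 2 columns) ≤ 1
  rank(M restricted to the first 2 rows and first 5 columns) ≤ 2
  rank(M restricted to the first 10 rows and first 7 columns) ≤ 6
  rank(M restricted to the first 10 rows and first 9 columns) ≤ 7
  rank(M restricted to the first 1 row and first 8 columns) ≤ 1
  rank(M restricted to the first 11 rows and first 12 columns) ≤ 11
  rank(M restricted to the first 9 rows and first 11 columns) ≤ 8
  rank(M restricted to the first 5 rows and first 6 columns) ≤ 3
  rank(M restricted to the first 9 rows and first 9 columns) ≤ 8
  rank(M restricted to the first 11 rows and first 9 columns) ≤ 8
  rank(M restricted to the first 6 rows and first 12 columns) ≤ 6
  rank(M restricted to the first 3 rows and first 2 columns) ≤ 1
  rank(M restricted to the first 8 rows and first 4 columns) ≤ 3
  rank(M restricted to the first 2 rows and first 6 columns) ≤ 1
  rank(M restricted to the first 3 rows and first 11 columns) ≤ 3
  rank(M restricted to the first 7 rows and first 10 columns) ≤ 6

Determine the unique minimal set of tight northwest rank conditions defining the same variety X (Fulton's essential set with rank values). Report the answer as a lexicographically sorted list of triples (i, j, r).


Rank table r_w(12×12) implied by the 37 constraints:

  R[1]: 0 | 0 | 0 | 1 | 1 | 1 | 1 | 1 | 1 | 1 | 1 | 1
  R[2]: 0 | 0 | 0 | 1 | 1 | 1 | 2 | 2 | 2 | 2 | 2 | 2
  R[3]: 0 | 1 | 1 | 2 | 2 | 2 | 3 | 3 | 3 | 3 | 3 | 3
  R[4]: 0 | 1 | 1 | 2 | 3 | 3 | 4 | 4 | 4 | 4 | 4 | 4
  R[5]: 0 | 1 | 1 | 2 | 3 | 3 | 4 | 4 | 4 | 4 | 4 | 5
  R[6]: 0 | 1 | 1 | 2 | 3 | 4 | 5 | 5 | 5 | 5 | 5 | 6
  R[7]: 0 | 1 | 2 | 3 | 4 | 5 | 6 | 6 | 6 | 6 | 6 | 7
  R[8]: 0 | 1 | 2 | 3 | 4 | 5 | 6 | 7 | 7 | 7 | 7 | 8
  R[9]: 0 | 1 | 2 | 3 | 4 | 5 | 6 | 7 | 7 | 7 | 8 | 9
  R[10]: 0 | 1 | 2 | 3 | 4 | 5 | 6 | 7 | 7 | 8 | 9 | 10
  R[11]: 1 | 2 | 3 | 4 | 5 | 6 | 7 | 8 | 8 | 9 | 10 | 11
  R[12]: 1 | 2 | 3 | 4 | 5 | 6 | 7 | 8 | 9 | 10 | 11 | 12

second differences of R give the permutation w = (4, 7, 2, 5, 12, 6, 3, 8, 11, 10, 1, 9).

Fulton essential set (8 of the 27 Rothe cells):

[(2, 3, 0), (2, 6, 1), (5, 6, 3), (5, 11, 4), (6, 3, 1), (9, 10, 7), (10, 1, 0), (10, 9, 7)]
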